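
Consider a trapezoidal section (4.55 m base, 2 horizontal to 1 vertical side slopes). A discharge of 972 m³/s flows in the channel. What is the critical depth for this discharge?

y_c = 7.59 m

At critical depth, Q² T / (g A³) = 1, i.e. A³/T = Q²/g = 972²/9.81 = 96310.
At y = 9.31 m: A³/T = 240200 — high.
At y = 5.47 m: A³/T = 23020 — low.
At y = 7.59 m: A³/T = 96200 — close enough.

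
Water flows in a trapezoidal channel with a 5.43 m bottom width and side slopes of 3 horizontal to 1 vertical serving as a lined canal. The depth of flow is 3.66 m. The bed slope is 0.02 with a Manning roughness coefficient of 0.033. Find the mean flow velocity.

V = 7.03 m/s

With bottom width b = 5.43 m and side slope z = 3: A = (b + zy)y = (5.43 + 3×3.66)×3.66 = 60.06 m²; P = b + 2y√(1+z²) = 5.43 + 2×3.66×3.162 = 28.58 m.
Hydraulic radius R = A/P = 60.06/28.58 = 2.102 m.
From Manning's equation, V = (1/n) R^(2/3) S^(1/2) = (1/0.033) × 2.102^(2/3) × 0.02^(1/2) = 7.03 m/s.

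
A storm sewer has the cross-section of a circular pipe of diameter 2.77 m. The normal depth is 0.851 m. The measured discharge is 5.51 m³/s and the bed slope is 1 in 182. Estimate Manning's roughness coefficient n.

n = 0.013

For a circular section of diameter D = 2.77 m at depth y = 0.851 m, the central angle is θ = 2 arccos(1 − 2y/D) = 2.35 rad. Then A = (D²/8)(θ − sin θ) = 1.571 m² and P = Dθ/2 = 3.255 m.
Hydraulic radius R = A/P = 1.571/3.255 = 0.4828 m.
Rearranging Manning's equation: n = (1/Q) A R^(2/3) S^(1/2) = (1/5.51) × 1.571 × 0.4828^(2/3) × √0.005495 = 0.013.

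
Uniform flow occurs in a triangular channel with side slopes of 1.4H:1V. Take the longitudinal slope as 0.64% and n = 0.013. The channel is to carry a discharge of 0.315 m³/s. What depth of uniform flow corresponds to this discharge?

Manning's equation rearranged: A R^(2/3) = nQ / (1·√S) = 0.013 × 0.315 / (√0.0064) = 0.05119.
At y = 0.261 m: A R^(2/3) = 0.02139 — low.
At y = 0.453 m: A R^(2/3) = 0.09304 — high.
At y = 0.362 m: A R^(2/3) = 0.05117 — close enough.

y_n = 0.362 m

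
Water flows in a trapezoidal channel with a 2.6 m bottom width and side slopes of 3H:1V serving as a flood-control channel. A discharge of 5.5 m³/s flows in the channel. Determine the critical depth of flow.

At critical depth, Q² T / (g A³) = 1, i.e. A³/T = Q²/g = 5.5²/9.81 = 3.084.
Try y = 0.466 m: A³/T = 1.198 — low.
Try y = 0.69 m: A³/T = 4.964 — high.
Try y = 0.606 m: A³/T = 3.077 — close enough.

y_c = 0.606 m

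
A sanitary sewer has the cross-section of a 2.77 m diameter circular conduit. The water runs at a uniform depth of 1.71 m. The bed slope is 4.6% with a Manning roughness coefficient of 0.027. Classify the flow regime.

supercritical

For a circular section of diameter D = 2.77 m at depth y = 1.71 m, the central angle is θ = 2 arccos(1 − 2y/D) = 3.615 rad. Then A = (D²/8)(θ − sin θ) = 3.905 m² and P = Dθ/2 = 5.007 m.
Hydraulic radius R = A/P = 3.905/5.007 = 0.7799 m.
V = (1/n) R^(2/3) √S = (1/0.027) × 0.7799^(2/3) × √0.046 = 6.73 m/s. Hydraulic depth D_h = A/T = 3.905/2.693 = 1.45 m.
Froude number Fr = V/√(g·D_h) = 6.73/√(9.81×1.45) = 1.78, which is greater than 1, so the flow is supercritical.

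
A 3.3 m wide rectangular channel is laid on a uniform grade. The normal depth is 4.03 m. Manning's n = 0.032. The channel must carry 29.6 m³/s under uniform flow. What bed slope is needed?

S = 0.00411

Flow area A = b·y = 3.3 × 4.03 = 13.3 m². Wetted perimeter P = b + 2y = 3.3 + 2×4.03 = 11.36 m.
Hydraulic radius R = A/P = 13.3/11.36 = 1.171 m.
From Manning's equation, S = [nQ / (1 A R^(2/3))]² = [0.032 × 29.6 / (1 × 13.3 × 1.171^(2/3))]² = 0.00411.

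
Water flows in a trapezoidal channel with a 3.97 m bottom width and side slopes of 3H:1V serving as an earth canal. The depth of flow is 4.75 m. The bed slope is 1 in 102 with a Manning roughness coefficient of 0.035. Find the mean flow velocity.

V = 5.27 m/s

With bottom width b = 3.97 m and side slope z = 3: A = (b + zy)y = (3.97 + 3×4.75)×4.75 = 86.54 m²; P = b + 2y√(1+z²) = 3.97 + 2×4.75×3.162 = 34.01 m.
Hydraulic radius R = A/P = 86.54/34.01 = 2.545 m.
From Manning's equation, V = (1/n) R^(2/3) S^(1/2) = (1/0.035) × 2.545^(2/3) × 0.009804^(1/2) = 5.27 m/s.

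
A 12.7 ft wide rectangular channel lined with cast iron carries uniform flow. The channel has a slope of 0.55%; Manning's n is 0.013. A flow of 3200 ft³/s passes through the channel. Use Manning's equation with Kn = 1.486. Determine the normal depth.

y_n = 11.6 ft

Manning's equation rearranged: A R^(2/3) = nQ / (1.486·√S) = 0.013 × 3200 / (1.486 × √0.0055) = 377.5.
Trying y = 14.8 ft: A R^(2/3) = 508 — too large.
Trying y = 9.13 ft: A R^(2/3) = 279.6 — too small.
Trying y = 11.6 ft: A R^(2/3) = 377.6 — ≈ 377.5.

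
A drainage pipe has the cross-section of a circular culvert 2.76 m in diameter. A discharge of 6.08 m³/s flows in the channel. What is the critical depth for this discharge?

At critical depth, Q² T / (g A³) = 1, i.e. A³/T = Q²/g = 6.08²/9.81 = 3.768.
At y = 1.17 m: A³/T = 5.157 — too large.
At y = 1.08 m: A³/T = 3.793 — close enough.

y_c = 1.08 m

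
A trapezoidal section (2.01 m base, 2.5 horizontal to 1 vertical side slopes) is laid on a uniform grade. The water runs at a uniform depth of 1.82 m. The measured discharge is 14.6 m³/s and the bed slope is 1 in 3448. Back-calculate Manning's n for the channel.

With bottom width b = 2.01 m and side slope z = 2.5: A = (b + zy)y = (2.01 + 2.5×1.82)×1.82 = 11.94 m²; P = b + 2y√(1+z²) = 2.01 + 2×1.82×2.693 = 11.81 m.
Hydraulic radius R = A/P = 11.94/11.81 = 1.011 m.
Rearranging Manning's equation: n = (1/Q) A R^(2/3) S^(1/2) = (1/14.6) × 11.94 × 1.011^(2/3) × √0.00029 = 0.014.

n = 0.014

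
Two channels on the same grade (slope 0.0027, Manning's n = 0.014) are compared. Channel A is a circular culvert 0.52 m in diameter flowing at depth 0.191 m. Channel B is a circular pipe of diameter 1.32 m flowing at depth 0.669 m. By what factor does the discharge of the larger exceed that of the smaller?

21.3

Channel A: For a circular section of diameter D = 0.52 m at depth y = 0.191 m, the central angle is θ = 2 arccos(1 − 2y/D) = 2.604 rad. Then A = (D²/8)(θ − sin θ) = 0.07073 m² and P = Dθ/2 = 0.6771 m. Hydraulic radius R = A/P = 0.07073/0.6771 = 0.1045 m. Q_A = (1/0.014)·0.07073·0.1045^(2/3)·√0.0027 = 0.05823 m³/s.
Channel B: For a circular section of diameter D = 1.32 m at depth y = 0.669 m, the central angle is θ = 2 arccos(1 − 2y/D) = 3.169 rad. Then A = (D²/8)(θ − sin θ) = 0.6961 m² and P = Dθ/2 = 2.091 m. Hydraulic radius R = A/P = 0.6961/2.091 = 0.3328 m. Q_B = (1/0.014)·0.6961·0.3328^(2/3)·√0.0027 = 1.241 m³/s.
The larger discharge is 1.241 m³/s and the smaller is 0.05823 m³/s; the ratio is 21.3.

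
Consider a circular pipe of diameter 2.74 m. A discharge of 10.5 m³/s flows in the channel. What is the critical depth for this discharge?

y_c = 1.44 m

At critical depth, Q² T / (g A³) = 1, i.e. A³/T = Q²/g = 10.5²/9.81 = 11.24.
Try y = 1.79 m: A³/T = 26.06 — over.
Try y = 1.2 m: A³/T = 5.635 — short.
Try y = 1.44 m: A³/T = 11.31 — close enough.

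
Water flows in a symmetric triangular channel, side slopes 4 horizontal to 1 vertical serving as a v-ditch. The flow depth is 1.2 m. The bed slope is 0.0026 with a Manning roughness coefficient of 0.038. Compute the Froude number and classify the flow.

subcritical

For a triangular section with side slope z = 4: A = zy² = 4×1.2² = 5.76 m²; P = 2y√(1+z²) = 2×1.2×4.123 = 9.895 m.
Hydraulic radius R = A/P = 5.76/9.895 = 0.5821 m.
V = (1/n) R^(2/3) √S = (1/0.038) × 0.5821^(2/3) × √0.0026 = 0.9355 m/s. Hydraulic depth D_h = A/T = 5.76/9.6 = 0.6 m.
Froude number Fr = V/√(g·D_h) = 0.9355/√(9.81×0.6) = 0.386, which is less than 1, so the flow is subcritical.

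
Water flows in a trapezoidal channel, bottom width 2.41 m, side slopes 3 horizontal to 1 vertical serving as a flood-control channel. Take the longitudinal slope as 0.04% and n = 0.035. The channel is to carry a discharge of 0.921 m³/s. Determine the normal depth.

Manning's equation rearranged: A R^(2/3) = nQ / (1·√S) = 0.035 × 0.921 / (√0.0004) = 1.612.
Try y = 0.49 m: A R^(2/3) = 0.9354 — low.
Try y = 0.647 m: A R^(2/3) = 1.611 — close enough.

y_n = 0.647 m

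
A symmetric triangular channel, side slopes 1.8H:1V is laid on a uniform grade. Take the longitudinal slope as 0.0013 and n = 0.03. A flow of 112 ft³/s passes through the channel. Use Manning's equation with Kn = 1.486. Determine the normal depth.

y_n = 4.66 ft

Manning's equation rearranged: A R^(2/3) = nQ / (1.486·√S) = 0.03 × 112 / (1.486 × √0.0013) = 62.71.
Try y = 3.21 ft: A R^(2/3) = 23.24 — low.
Try y = 5.09 ft: A R^(2/3) = 79.47 — high.
Try y = 4.66 ft: A R^(2/3) = 62.81 — close enough.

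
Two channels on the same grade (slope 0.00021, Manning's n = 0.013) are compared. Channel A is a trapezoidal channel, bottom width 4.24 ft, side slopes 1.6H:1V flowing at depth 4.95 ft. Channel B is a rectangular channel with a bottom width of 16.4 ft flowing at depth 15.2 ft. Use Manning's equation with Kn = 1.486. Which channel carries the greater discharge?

Channel A: With bottom width b = 4.24 ft and side slope z = 1.6: A = (b + zy)y = (4.24 + 1.6×4.95)×4.95 = 60.19 ft²; P = b + 2y√(1+z²) = 4.24 + 2×4.95×1.887 = 22.92 ft. Hydraulic radius R = A/P = 60.19/22.92 = 2.626 ft. Q_A = (1.486/0.013)·60.19·2.626^(2/3)·√0.00021 = 189.8 ft³/s.
Channel B: Flow area A = b·y = 16.4 × 15.2 = 249.3 ft². Wetted perimeter P = b + 2y = 16.4 + 2×15.2 = 46.8 ft. Hydraulic radius R = A/P = 249.3/46.8 = 5.326 ft. Q_B = (1.486/0.013)·249.3·5.326^(2/3)·√0.00021 = 1259 ft³/s.
Q_A = 189.8 ft³/s vs Q_B = 1259 ft³/s, so channel B carries more.

channel B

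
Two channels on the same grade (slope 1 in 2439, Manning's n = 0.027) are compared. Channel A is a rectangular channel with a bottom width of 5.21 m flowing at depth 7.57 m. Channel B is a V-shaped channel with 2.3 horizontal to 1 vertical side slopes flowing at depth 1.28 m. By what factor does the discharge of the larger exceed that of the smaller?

Channel A: Flow area A = b·y = 5.21 × 7.57 = 39.44 m². Wetted perimeter P = b + 2y = 5.21 + 2×7.57 = 20.35 m. Hydraulic radius R = A/P = 39.44/20.35 = 1.938 m. Q_A = (1/0.027)·39.44·1.938^(2/3)·√0.00041 = 45.98 m³/s.
Channel B: For a triangular section with side slope z = 2.3: A = zy² = 2.3×1.28² = 3.768 m²; P = 2y√(1+z²) = 2×1.28×2.508 = 6.42 m. Hydraulic radius R = A/P = 3.768/6.42 = 0.5869 m. Q_B = (1/0.027)·3.768·0.5869^(2/3)·√0.00041 = 1.981 m³/s.
The larger discharge is 45.98 m³/s and the smaller is 1.981 m³/s; the ratio is 23.2.

23.2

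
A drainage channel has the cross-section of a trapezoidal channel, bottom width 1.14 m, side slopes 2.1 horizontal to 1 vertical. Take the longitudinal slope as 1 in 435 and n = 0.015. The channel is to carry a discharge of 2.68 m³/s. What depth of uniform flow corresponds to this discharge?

Manning's equation rearranged: A R^(2/3) = nQ / (1·√S) = 0.015 × 2.68 / (√0.002299) = 0.8384.
Trying y = 0.711 m: A R^(2/3) = 1.052 — too large.
Trying y = 0.557 m: A R^(2/3) = 0.6326 — too small.
Trying y = 0.638 m: A R^(2/3) = 0.8375 — ≈ 0.8384.

y_n = 0.638 m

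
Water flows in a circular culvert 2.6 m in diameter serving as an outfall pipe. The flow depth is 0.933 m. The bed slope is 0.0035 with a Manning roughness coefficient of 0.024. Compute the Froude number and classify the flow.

subcritical

For a circular section of diameter D = 2.6 m at depth y = 0.933 m, the central angle is θ = 2 arccos(1 − 2y/D) = 2.569 rad. Then A = (D²/8)(θ − sin θ) = 1.713 m² and P = Dθ/2 = 3.34 m.
Hydraulic radius R = A/P = 1.713/3.34 = 0.513 m.
V = (1/n) R^(2/3) √S = (1/0.024) × 0.513^(2/3) × √0.0035 = 1.58 m/s. Hydraulic depth D_h = A/T = 1.713/2.494 = 0.6869 m.
Froude number Fr = V/√(g·D_h) = 1.58/√(9.81×0.6869) = 0.609, which is less than 1, so the flow is subcritical.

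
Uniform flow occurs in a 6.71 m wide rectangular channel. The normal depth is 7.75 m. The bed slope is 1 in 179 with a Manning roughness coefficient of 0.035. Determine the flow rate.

Flow area A = b·y = 6.71 × 7.75 = 52 m². Wetted perimeter P = b + 2y = 6.71 + 2×7.75 = 22.21 m.
Hydraulic radius R = A/P = 52/22.21 = 2.341 m.
Manning's equation: Q = (1/n) A R^(2/3) S^(1/2) = (1/0.035) × 52 × 2.341^(2/3) × 0.005587^(1/2) = 196 m³/s.

Q = 196 m³/s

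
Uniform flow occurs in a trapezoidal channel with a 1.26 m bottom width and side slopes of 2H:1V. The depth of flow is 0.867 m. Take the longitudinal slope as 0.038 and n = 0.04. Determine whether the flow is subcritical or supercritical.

With bottom width b = 1.26 m and side slope z = 2: A = (b + zy)y = (1.26 + 2×0.867)×0.867 = 2.596 m²; P = b + 2y√(1+z²) = 1.26 + 2×0.867×2.236 = 5.137 m.
Hydraulic radius R = A/P = 2.596/5.137 = 0.5053 m.
V = (1/n) R^(2/3) √S = (1/0.04) × 0.5053^(2/3) × √0.038 = 3.092 m/s. Hydraulic depth D_h = A/T = 2.596/4.728 = 0.549 m.
Froude number Fr = V/√(g·D_h) = 3.092/√(9.81×0.549) = 1.33, which is greater than 1, so the flow is supercritical.

supercritical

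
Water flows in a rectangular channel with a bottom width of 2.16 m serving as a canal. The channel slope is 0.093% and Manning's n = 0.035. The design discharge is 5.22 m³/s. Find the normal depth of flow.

Manning's equation rearranged: A R^(2/3) = nQ / (1·√S) = 0.035 × 5.22 / (√0.00093) = 5.991.
At y = 2.81 m: A R^(2/3) = 5.144 — low.
At y = 4.03 m: A R^(2/3) = 7.822 — high.
At y = 3.2 m: A R^(2/3) = 5.994 — ≈ 5.991.

y_n = 3.2 m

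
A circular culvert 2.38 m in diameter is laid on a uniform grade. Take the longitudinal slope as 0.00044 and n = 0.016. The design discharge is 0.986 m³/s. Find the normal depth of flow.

Manning's equation rearranged: A R^(2/3) = nQ / (1·√S) = 0.016 × 0.986 / (√0.00044) = 0.7521.
Trying y = 0.916 m: A R^(2/3) = 0.988 — too large.
Trying y = 0.792 m: A R^(2/3) = 0.7521 — ≈ 0.7521.

y_n = 0.792 m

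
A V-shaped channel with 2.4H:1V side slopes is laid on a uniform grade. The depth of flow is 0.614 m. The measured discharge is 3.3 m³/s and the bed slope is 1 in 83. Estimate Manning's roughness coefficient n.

For a triangular section with side slope z = 2.4: A = zy² = 2.4×0.614² = 0.9048 m²; P = 2y√(1+z²) = 2×0.614×2.6 = 3.193 m.
Hydraulic radius R = A/P = 0.9048/3.193 = 0.2834 m.
Rearranging Manning's equation: n = (1/Q) A R^(2/3) S^(1/2) = (1/3.3) × 0.9048 × 0.2834^(2/3) × √0.01205 = 0.013.

n = 0.013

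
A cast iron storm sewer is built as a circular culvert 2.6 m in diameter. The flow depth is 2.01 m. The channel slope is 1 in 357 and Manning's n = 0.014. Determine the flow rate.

Q = 14.2 m³/s

For a circular section of diameter D = 2.6 m at depth y = 2.01 m, the central angle is θ = 2 arccos(1 − 2y/D) = 4.297 rad. Then A = (D²/8)(θ − sin θ) = 4.404 m² and P = Dθ/2 = 5.586 m.
Hydraulic radius R = A/P = 4.404/5.586 = 0.7884 m.
Manning's equation: Q = (1/n) A R^(2/3) S^(1/2) = (1/0.014) × 4.404 × 0.7884^(2/3) × 0.002801^(1/2) = 14.2 m³/s.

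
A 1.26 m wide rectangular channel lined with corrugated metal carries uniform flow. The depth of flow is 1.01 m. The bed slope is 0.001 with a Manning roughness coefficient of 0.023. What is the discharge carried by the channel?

Q = 0.931 m³/s

Flow area A = b·y = 1.26 × 1.01 = 1.273 m². Wetted perimeter P = b + 2y = 1.26 + 2×1.01 = 3.28 m.
Hydraulic radius R = A/P = 1.273/3.28 = 0.388 m.
Manning's equation: Q = (1/n) A R^(2/3) S^(1/2) = (1/0.023) × 1.273 × 0.388^(2/3) × 0.001^(1/2) = 0.931 m³/s.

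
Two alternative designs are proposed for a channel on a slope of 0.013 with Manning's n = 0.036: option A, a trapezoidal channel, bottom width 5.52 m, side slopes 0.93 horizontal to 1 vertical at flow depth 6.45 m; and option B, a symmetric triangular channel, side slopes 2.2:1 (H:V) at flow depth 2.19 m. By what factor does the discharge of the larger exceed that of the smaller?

Channel A: With bottom width b = 5.52 m and side slope z = 0.93: A = (b + zy)y = (5.52 + 0.93×6.45)×6.45 = 74.29 m²; P = b + 2y√(1+z²) = 5.52 + 2×6.45×1.366 = 23.14 m. Hydraulic radius R = A/P = 74.29/23.14 = 3.211 m. Q_A = (1/0.036)·74.29·3.211^(2/3)·√0.013 = 512.2 m³/s.
Channel B: For a triangular section with side slope z = 2.2: A = zy² = 2.2×2.19² = 10.55 m²; P = 2y√(1+z²) = 2×2.19×2.417 = 10.58 m. Hydraulic radius R = A/P = 10.55/10.58 = 0.9969 m. Q_B = (1/0.036)·10.55·0.9969^(2/3)·√0.013 = 33.35 m³/s.
The larger discharge is 512.2 m³/s and the smaller is 33.35 m³/s; the ratio is 15.4.

15.4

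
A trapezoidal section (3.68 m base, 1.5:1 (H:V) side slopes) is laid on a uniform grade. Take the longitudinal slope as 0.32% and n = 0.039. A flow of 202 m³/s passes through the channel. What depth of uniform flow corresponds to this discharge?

Manning's equation rearranged: A R^(2/3) = nQ / (1·√S) = 0.039 × 202 / (√0.0032) = 139.3.
Trying y = 4.79 m: A R^(2/3) = 95.46 — low.
Trying y = 5.67 m: A R^(2/3) = 139.3 — matches.

y_n = 5.67 m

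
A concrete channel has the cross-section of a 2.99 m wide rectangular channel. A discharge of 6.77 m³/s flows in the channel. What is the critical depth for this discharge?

For a rectangular channel, critical depth y_c = (q²/g)^(1/3) where q = Q/b = 6.77/2.99 = 2.264 m²/s.
So y_c = (2.264²/9.81)^(1/3) = 0.805 m.

y_c = 0.805 m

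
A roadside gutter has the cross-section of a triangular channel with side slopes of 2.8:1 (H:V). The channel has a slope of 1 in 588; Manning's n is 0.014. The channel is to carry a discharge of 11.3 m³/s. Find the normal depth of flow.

Manning's equation rearranged: A R^(2/3) = nQ / (1·√S) = 0.014 × 11.3 / (√0.001701) = 3.836.
Try y = 1.54 m: A R^(2/3) = 5.36 — high.
Try y = 0.973 m: A R^(2/3) = 1.575 — low.
Try y = 1.36 m: A R^(2/3) = 3.848 — close enough.

y_n = 1.36 m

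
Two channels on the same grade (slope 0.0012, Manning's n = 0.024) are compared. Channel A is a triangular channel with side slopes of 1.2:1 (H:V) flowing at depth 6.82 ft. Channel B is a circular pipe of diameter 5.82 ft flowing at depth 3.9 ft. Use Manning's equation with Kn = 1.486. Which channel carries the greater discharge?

Channel A: For a triangular section with side slope z = 1.2: A = zy² = 1.2×6.82² = 55.81 ft²; P = 2y√(1+z²) = 2×6.82×1.562 = 21.31 ft. Hydraulic radius R = A/P = 55.81/21.31 = 2.62 ft. Q_A = (1.486/0.024)·55.81·2.62^(2/3)·√0.0012 = 227.5 ft³/s.
Channel B: For a circular section of diameter D = 5.82 ft at depth y = 3.9 ft, the central angle is θ = 2 arccos(1 − 2y/D) = 3.836 rad. Then A = (D²/8)(θ − sin θ) = 18.95 ft² and P = Dθ/2 = 11.16 ft. Hydraulic radius R = A/P = 18.95/11.16 = 1.698 ft. Q_B = (1.486/0.024)·18.95·1.698^(2/3)·√0.0012 = 57.84 ft³/s.
Q_A = 227.5 ft³/s vs Q_B = 57.84 ft³/s, so channel A carries more.

channel A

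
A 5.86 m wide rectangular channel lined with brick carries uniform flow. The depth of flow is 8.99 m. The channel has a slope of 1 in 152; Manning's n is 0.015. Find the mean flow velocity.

Flow area A = b·y = 5.86 × 8.99 = 52.68 m². Wetted perimeter P = b + 2y = 5.86 + 2×8.99 = 23.84 m.
Hydraulic radius R = A/P = 52.68/23.84 = 2.21 m.
From Manning's equation, V = (1/n) R^(2/3) S^(1/2) = (1/0.015) × 2.21^(2/3) × 0.006579^(1/2) = 9.17 m/s.

V = 9.17 m/s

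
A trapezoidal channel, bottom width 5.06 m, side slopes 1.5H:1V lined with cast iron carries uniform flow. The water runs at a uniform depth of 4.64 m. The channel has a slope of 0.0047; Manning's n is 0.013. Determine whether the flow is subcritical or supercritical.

With bottom width b = 5.06 m and side slope z = 1.5: A = (b + zy)y = (5.06 + 1.5×4.64)×4.64 = 55.77 m²; P = b + 2y√(1+z²) = 5.06 + 2×4.64×1.803 = 21.79 m.
Hydraulic radius R = A/P = 55.77/21.79 = 2.56 m.
V = (1/n) R^(2/3) √S = (1/0.013) × 2.56^(2/3) × √0.0047 = 9.868 m/s. Hydraulic depth D_h = A/T = 55.77/18.98 = 2.939 m.
Froude number Fr = V/√(g·D_h) = 9.868/√(9.81×2.939) = 1.84, which is greater than 1, so the flow is supercritical.

supercritical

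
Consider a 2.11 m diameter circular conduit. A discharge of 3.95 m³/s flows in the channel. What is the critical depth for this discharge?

At critical depth, Q² T / (g A³) = 1, i.e. A³/T = Q²/g = 3.95²/9.81 = 1.59.
Trying y = 0.8 m: A³/T = 0.8773 — low.
Trying y = 1.06 m: A³/T = 2.579 — high.
Trying y = 0.934 m: A³/T = 1.59 — close enough.

y_c = 0.934 m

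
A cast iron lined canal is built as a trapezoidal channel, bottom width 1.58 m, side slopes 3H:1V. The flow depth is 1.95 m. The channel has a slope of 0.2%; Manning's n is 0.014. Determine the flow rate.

With bottom width b = 1.58 m and side slope z = 3: A = (b + zy)y = (1.58 + 3×1.95)×1.95 = 14.49 m²; P = b + 2y√(1+z²) = 1.58 + 2×1.95×3.162 = 13.91 m.
Hydraulic radius R = A/P = 14.49/13.91 = 1.041 m.
Manning's equation: Q = (1/n) A R^(2/3) S^(1/2) = (1/0.014) × 14.49 × 1.041^(2/3) × 0.002^(1/2) = 47.5 m³/s.

Q = 47.5 m³/s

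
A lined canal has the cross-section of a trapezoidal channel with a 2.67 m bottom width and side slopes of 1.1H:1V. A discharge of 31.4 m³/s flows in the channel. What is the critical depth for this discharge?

y_c = 1.86 m

At critical depth, Q² T / (g A³) = 1, i.e. A³/T = Q²/g = 31.4²/9.81 = 100.5.
Trying y = 2.03 m: A³/T = 138.2 — high.
Trying y = 1.66 m: A³/T = 65.76 — low.
Trying y = 1.86 m: A³/T = 99.81 — close enough.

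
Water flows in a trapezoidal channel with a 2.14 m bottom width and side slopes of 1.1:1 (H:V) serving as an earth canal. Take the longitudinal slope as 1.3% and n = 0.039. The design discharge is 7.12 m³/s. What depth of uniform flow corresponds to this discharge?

y_n = 1.01 m

Manning's equation rearranged: A R^(2/3) = nQ / (1·√S) = 0.039 × 7.12 / (√0.013) = 2.435.
Try y = 0.803 m: A R^(2/3) = 1.602 — low.
Try y = 1.13 m: A R^(2/3) = 3 — high.
Try y = 1.01 m: A R^(2/3) = 2.435 — close enough.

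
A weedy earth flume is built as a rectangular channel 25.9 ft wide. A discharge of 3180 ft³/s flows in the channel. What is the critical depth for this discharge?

y_c = 7.76 ft

For a rectangular channel, critical depth y_c = (q²/g)^(1/3) where q = Q/b = 3180/25.9 = 122.8 ft²/s.
So y_c = (122.8²/32.2)^(1/3) = 7.76 ft.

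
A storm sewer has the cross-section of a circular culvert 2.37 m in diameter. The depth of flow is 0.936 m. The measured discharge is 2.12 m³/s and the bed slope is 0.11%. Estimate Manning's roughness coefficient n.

n = 0.016

For a circular section of diameter D = 2.37 m at depth y = 0.936 m, the central angle is θ = 2 arccos(1 − 2y/D) = 2.718 rad. Then A = (D²/8)(θ − sin θ) = 1.62 m² and P = Dθ/2 = 3.221 m.
Hydraulic radius R = A/P = 1.62/3.221 = 0.5029 m.
Rearranging Manning's equation: n = (1/Q) A R^(2/3) S^(1/2) = (1/2.12) × 1.62 × 0.5029^(2/3) × √0.0011 = 0.016.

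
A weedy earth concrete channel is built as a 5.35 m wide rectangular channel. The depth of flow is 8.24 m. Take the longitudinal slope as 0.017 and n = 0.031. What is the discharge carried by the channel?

Q = 296 m³/s

Flow area A = b·y = 5.35 × 8.24 = 44.08 m². Wetted perimeter P = b + 2y = 5.35 + 2×8.24 = 21.83 m.
Hydraulic radius R = A/P = 44.08/21.83 = 2.019 m.
Manning's equation: Q = (1/n) A R^(2/3) S^(1/2) = (1/0.031) × 44.08 × 2.019^(2/3) × 0.017^(1/2) = 296 m³/s.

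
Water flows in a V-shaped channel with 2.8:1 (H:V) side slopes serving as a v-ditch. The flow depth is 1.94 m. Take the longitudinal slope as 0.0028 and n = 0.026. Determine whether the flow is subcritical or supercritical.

subcritical

For a triangular section with side slope z = 2.8: A = zy² = 2.8×1.94² = 10.54 m²; P = 2y√(1+z²) = 2×1.94×2.973 = 11.54 m.
Hydraulic radius R = A/P = 10.54/11.54 = 0.9135 m.
V = (1/n) R^(2/3) √S = (1/0.026) × 0.9135^(2/3) × √0.0028 = 1.916 m/s. Hydraulic depth D_h = A/T = 10.54/10.86 = 0.97 m.
Froude number Fr = V/√(g·D_h) = 1.916/√(9.81×0.97) = 0.621, which is less than 1, so the flow is subcritical.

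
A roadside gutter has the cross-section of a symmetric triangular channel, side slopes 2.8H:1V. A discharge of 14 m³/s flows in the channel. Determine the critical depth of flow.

y_c = 1.39 m

At critical depth, Q² T / (g A³) = 1, i.e. A³/T = Q²/g = 14²/9.81 = 19.98.
At y = 1.52 m: A³/T = 31.81 — too large.
At y = 1.03 m: A³/T = 4.544 — too small.
At y = 1.39 m: A³/T = 20.34 — ≈ 19.98.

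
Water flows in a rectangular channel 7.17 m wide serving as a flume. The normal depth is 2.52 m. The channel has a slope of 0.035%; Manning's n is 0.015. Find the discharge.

Flow area A = b·y = 7.17 × 2.52 = 18.07 m². Wetted perimeter P = b + 2y = 7.17 + 2×2.52 = 12.21 m.
Hydraulic radius R = A/P = 18.07/12.21 = 1.48 m.
Manning's equation: Q = (1/n) A R^(2/3) S^(1/2) = (1/0.015) × 18.07 × 1.48^(2/3) × 0.00035^(1/2) = 29.3 m³/s.

Q = 29.3 m³/s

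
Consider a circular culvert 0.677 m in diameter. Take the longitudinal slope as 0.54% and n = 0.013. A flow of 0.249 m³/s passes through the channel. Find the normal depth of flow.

Manning's equation rearranged: A R^(2/3) = nQ / (1·√S) = 0.013 × 0.249 / (√0.0054) = 0.04405.
Try y = 0.218 m: A R^(2/3) = 0.02472 — short.
Try y = 0.328 m: A R^(2/3) = 0.05218 — over.
Try y = 0.298 m: A R^(2/3) = 0.04412 — ≈ 0.04405.

y_n = 0.298 m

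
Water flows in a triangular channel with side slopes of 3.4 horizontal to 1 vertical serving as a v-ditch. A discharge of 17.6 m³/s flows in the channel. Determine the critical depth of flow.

y_c = 1.4 m

At critical depth, Q² T / (g A³) = 1, i.e. A³/T = Q²/g = 17.6²/9.81 = 31.58.
Trying y = 1.04 m: A³/T = 7.032 — too small.
Trying y = 1.75 m: A³/T = 94.87 — too large.
Trying y = 1.4 m: A³/T = 31.09 — matches.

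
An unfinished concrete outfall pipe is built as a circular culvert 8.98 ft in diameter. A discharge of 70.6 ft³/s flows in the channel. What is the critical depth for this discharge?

y_c = 2 ft

At critical depth, Q² T / (g A³) = 1, i.e. A³/T = Q²/g = 70.6²/32.2 = 154.8.
At y = 1.47 ft: A³/T = 46.5 — low.
At y = 2 ft: A³/T = 155.5 — close enough.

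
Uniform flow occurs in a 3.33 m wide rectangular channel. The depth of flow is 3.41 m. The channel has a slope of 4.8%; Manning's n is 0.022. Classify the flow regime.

Flow area A = b·y = 3.33 × 3.41 = 11.36 m². Wetted perimeter P = b + 2y = 3.33 + 2×3.41 = 10.15 m.
Hydraulic radius R = A/P = 11.36/10.15 = 1.119 m.
V = (1/n) R^(2/3) √S = (1/0.022) × 1.119^(2/3) × √0.048 = 10.73 m/s. Hydraulic depth D_h = A/T = 11.36/3.33 = 3.41 m.
Froude number Fr = V/√(g·D_h) = 10.73/√(9.81×3.41) = 1.86, which is greater than 1, so the flow is supercritical.

supercritical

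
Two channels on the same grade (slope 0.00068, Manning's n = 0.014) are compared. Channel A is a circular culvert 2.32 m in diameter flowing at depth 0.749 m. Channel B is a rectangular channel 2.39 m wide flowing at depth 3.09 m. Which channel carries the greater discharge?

channel B

Channel A: For a circular section of diameter D = 2.32 m at depth y = 0.749 m, the central angle is θ = 2 arccos(1 − 2y/D) = 2.417 rad. Then A = (D²/8)(θ − sin θ) = 1.18 m² and P = Dθ/2 = 2.804 m. Hydraulic radius R = A/P = 1.18/2.804 = 0.421 m. Q_A = (1/0.014)·1.18·0.421^(2/3)·√0.00068 = 1.235 m³/s.
Channel B: Flow area A = b·y = 2.39 × 3.09 = 7.385 m². Wetted perimeter P = b + 2y = 2.39 + 2×3.09 = 8.57 m. Hydraulic radius R = A/P = 7.385/8.57 = 0.8617 m. Q_B = (1/0.014)·7.385·0.8617^(2/3)·√0.00068 = 12.46 m³/s.
Q_A = 1.235 m³/s vs Q_B = 12.46 m³/s, so channel B carries more.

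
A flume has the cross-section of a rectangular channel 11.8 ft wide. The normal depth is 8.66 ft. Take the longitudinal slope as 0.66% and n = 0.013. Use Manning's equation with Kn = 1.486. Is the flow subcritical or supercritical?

Flow area A = b·y = 11.8 × 8.66 = 102.2 ft². Wetted perimeter P = b + 2y = 11.8 + 2×8.66 = 29.12 ft.
Hydraulic radius R = A/P = 102.2/29.12 = 3.509 ft.
V = (1.486/n) R^(2/3) √S = (1.486/0.013) × 3.509^(2/3) × √0.0066 = 21.44 ft/s. Hydraulic depth D_h = A/T = 102.2/11.8 = 8.66 ft.
Froude number Fr = V/√(g·D_h) = 21.44/√(32.2×8.66) = 1.28, which is greater than 1, so the flow is supercritical.

supercritical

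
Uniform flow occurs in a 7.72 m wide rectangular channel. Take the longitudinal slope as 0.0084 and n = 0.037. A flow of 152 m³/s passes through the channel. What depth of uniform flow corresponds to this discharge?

y_n = 4.79 m

Manning's equation rearranged: A R^(2/3) = nQ / (1·√S) = 0.037 × 152 / (√0.0084) = 61.36.
Try y = 3.69 m: A R^(2/3) = 43.49 — too small.
Try y = 5.83 m: A R^(2/3) = 78.93 — too large.
Try y = 4.79 m: A R^(2/3) = 61.36 — matches.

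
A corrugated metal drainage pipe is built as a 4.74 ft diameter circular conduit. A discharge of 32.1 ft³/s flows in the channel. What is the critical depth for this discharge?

y_c = 1.6 ft

At critical depth, Q² T / (g A³) = 1, i.e. A³/T = Q²/g = 32.1²/32.2 = 32.
Try y = 1.3 ft: A³/T = 14.34 — low.
Try y = 1.6 ft: A³/T = 32.07 — matches.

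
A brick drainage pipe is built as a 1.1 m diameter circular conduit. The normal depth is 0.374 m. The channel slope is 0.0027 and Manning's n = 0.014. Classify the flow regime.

For a circular section of diameter D = 1.1 m at depth y = 0.374 m, the central angle is θ = 2 arccos(1 − 2y/D) = 2.49 rad. Then A = (D²/8)(θ − sin θ) = 0.2849 m² and P = Dθ/2 = 1.37 m.
Hydraulic radius R = A/P = 0.2849/1.37 = 0.208 m.
V = (1/n) R^(2/3) √S = (1/0.014) × 0.208^(2/3) × √0.0027 = 1.303 m/s. Hydraulic depth D_h = A/T = 0.2849/1.042 = 0.2734 m.
Froude number Fr = V/√(g·D_h) = 1.303/√(9.81×0.2734) = 0.796, which is less than 1, so the flow is subcritical.

subcritical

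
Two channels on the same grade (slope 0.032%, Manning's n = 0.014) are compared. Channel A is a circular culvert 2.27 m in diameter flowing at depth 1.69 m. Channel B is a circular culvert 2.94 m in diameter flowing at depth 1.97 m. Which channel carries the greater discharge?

channel B

Channel A: For a circular section of diameter D = 2.27 m at depth y = 1.69 m, the central angle is θ = 2 arccos(1 − 2y/D) = 4.163 rad. Then A = (D²/8)(θ − sin θ) = 3.231 m² and P = Dθ/2 = 4.726 m. Hydraulic radius R = A/P = 3.231/4.726 = 0.6838 m. Q_A = (1/0.014)·3.231·0.6838^(2/3)·√0.00032 = 3.204 m³/s.
Channel B: For a circular section of diameter D = 2.94 m at depth y = 1.97 m, the central angle is θ = 2 arccos(1 − 2y/D) = 3.836 rad. Then A = (D²/8)(θ − sin θ) = 4.835 m² and P = Dθ/2 = 5.639 m. Hydraulic radius R = A/P = 4.835/5.639 = 0.8576 m. Q_B = (1/0.014)·4.835·0.8576^(2/3)·√0.00032 = 5.577 m³/s.
Q_A = 3.204 m³/s vs Q_B = 5.577 m³/s, so channel B carries more.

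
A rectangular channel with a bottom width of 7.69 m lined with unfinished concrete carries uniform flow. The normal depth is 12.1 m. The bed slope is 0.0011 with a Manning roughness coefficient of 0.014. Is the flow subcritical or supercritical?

Flow area A = b·y = 7.69 × 12.1 = 93.05 m². Wetted perimeter P = b + 2y = 7.69 + 2×12.1 = 31.89 m.
Hydraulic radius R = A/P = 93.05/31.89 = 2.918 m.
V = (1/n) R^(2/3) √S = (1/0.014) × 2.918^(2/3) × √0.0011 = 4.837 m/s. Hydraulic depth D_h = A/T = 93.05/7.69 = 12.1 m.
Froude number Fr = V/√(g·D_h) = 4.837/√(9.81×12.1) = 0.444, which is less than 1, so the flow is subcritical.

subcritical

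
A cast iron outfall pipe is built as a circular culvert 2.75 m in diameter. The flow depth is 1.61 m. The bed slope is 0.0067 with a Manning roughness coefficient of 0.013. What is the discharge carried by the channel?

For a circular section of diameter D = 2.75 m at depth y = 1.61 m, the central angle is θ = 2 arccos(1 − 2y/D) = 3.485 rad. Then A = (D²/8)(θ − sin θ) = 3.613 m² and P = Dθ/2 = 4.792 m.
Hydraulic radius R = A/P = 3.613/4.792 = 0.7539 m.
Manning's equation: Q = (1/n) A R^(2/3) S^(1/2) = (1/0.013) × 3.613 × 0.7539^(2/3) × 0.0067^(1/2) = 18.8 m³/s.

Q = 18.8 m³/s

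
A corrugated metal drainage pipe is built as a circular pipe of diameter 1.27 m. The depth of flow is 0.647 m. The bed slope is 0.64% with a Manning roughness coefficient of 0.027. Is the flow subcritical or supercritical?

For a circular section of diameter D = 1.27 m at depth y = 0.647 m, the central angle is θ = 2 arccos(1 − 2y/D) = 3.179 rad. Then A = (D²/8)(θ − sin θ) = 0.6486 m² and P = Dθ/2 = 2.019 m.
Hydraulic radius R = A/P = 0.6486/2.019 = 0.3213 m.
V = (1/n) R^(2/3) √S = (1/0.027) × 0.3213^(2/3) × √0.0064 = 1.39 m/s. Hydraulic depth D_h = A/T = 0.6486/1.27 = 0.5108 m.
Froude number Fr = V/√(g·D_h) = 1.39/√(9.81×0.5108) = 0.621, which is less than 1, so the flow is subcritical.

subcritical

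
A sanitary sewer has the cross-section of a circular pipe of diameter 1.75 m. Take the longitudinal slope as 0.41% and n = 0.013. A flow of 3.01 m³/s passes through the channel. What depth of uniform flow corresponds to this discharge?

Manning's equation rearranged: A R^(2/3) = nQ / (1·√S) = 0.013 × 3.01 / (√0.0041) = 0.6111.
At y = 0.576 m: A R^(2/3) = 0.3244 — short.
At y = 1.03 m: A R^(2/3) = 0.9041 — over.
At y = 0.813 m: A R^(2/3) = 0.6106 — ≈ 0.6111.

y_n = 0.813 m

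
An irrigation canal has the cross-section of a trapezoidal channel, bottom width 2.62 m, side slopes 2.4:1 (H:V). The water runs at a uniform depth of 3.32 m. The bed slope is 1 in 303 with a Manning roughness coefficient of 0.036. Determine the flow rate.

With bottom width b = 2.62 m and side slope z = 2.4: A = (b + zy)y = (2.62 + 2.4×3.32)×3.32 = 35.15 m²; P = b + 2y√(1+z²) = 2.62 + 2×3.32×2.6 = 19.88 m.
Hydraulic radius R = A/P = 35.15/19.88 = 1.768 m.
Manning's equation: Q = (1/n) A R^(2/3) S^(1/2) = (1/0.036) × 35.15 × 1.768^(2/3) × 0.0033^(1/2) = 82 m³/s.

Q = 82 m³/s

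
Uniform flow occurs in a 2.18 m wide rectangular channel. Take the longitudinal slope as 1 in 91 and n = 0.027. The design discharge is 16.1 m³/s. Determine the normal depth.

y_n = 2.32 m

Manning's equation rearranged: A R^(2/3) = nQ / (1·√S) = 0.027 × 16.1 / (√0.01099) = 4.147.
Try y = 2.73 m: A R^(2/3) = 5.039 — high.
Try y = 1.85 m: A R^(2/3) = 3.137 — low.
Try y = 2.32 m: A R^(2/3) = 4.144 — ≈ 4.147.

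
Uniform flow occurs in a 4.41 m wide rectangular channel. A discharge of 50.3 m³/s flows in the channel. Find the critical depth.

For a rectangular channel, critical depth y_c = (q²/g)^(1/3) where q = Q/b = 50.3/4.41 = 11.41 m²/s.
So y_c = (11.41²/9.81)^(1/3) = 2.37 m.

y_c = 2.37 m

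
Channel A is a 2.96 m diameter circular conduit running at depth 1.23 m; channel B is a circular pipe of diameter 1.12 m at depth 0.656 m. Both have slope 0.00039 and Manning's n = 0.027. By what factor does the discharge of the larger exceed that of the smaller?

7.45

Channel A: For a circular section of diameter D = 2.96 m at depth y = 1.23 m, the central angle is θ = 2 arccos(1 − 2y/D) = 2.802 rad. Then A = (D²/8)(θ − sin θ) = 2.704 m² and P = Dθ/2 = 4.147 m. Hydraulic radius R = A/P = 2.704/4.147 = 0.6521 m. Q_A = (1/0.027)·2.704·0.6521^(2/3)·√0.00039 = 1.487 m³/s.
Channel B: For a circular section of diameter D = 1.12 m at depth y = 0.656 m, the central angle is θ = 2 arccos(1 − 2y/D) = 3.486 rad. Then A = (D²/8)(θ − sin θ) = 0.5996 m² and P = Dθ/2 = 1.952 m. Hydraulic radius R = A/P = 0.5996/1.952 = 0.3071 m. Q_B = (1/0.027)·0.5996·0.3071^(2/3)·√0.00039 = 0.1996 m³/s.
The larger discharge is 1.487 m³/s and the smaller is 0.1996 m³/s; the ratio is 7.45.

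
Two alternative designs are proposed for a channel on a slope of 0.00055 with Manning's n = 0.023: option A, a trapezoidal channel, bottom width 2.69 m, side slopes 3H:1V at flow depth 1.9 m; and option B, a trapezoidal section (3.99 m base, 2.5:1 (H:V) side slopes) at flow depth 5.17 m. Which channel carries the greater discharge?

channel B

Channel A: With bottom width b = 2.69 m and side slope z = 3: A = (b + zy)y = (2.69 + 3×1.9)×1.9 = 15.94 m²; P = b + 2y√(1+z²) = 2.69 + 2×1.9×3.162 = 14.71 m. Hydraulic radius R = A/P = 15.94/14.71 = 1.084 m. Q_A = (1/0.023)·15.94·1.084^(2/3)·√0.00055 = 17.15 m³/s.
Channel B: With bottom width b = 3.99 m and side slope z = 2.5: A = (b + zy)y = (3.99 + 2.5×5.17)×5.17 = 87.45 m²; P = b + 2y√(1+z²) = 3.99 + 2×5.17×2.693 = 31.83 m. Hydraulic radius R = A/P = 87.45/31.83 = 2.747 m. Q_B = (1/0.023)·87.45·2.747^(2/3)·√0.00055 = 174.9 m³/s.
Q_A = 17.15 m³/s vs Q_B = 174.9 m³/s, so channel B carries more.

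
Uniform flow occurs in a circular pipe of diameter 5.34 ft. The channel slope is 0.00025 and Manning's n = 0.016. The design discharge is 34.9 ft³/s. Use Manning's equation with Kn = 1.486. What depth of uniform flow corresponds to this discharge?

y_n = 3.87 ft

Manning's equation rearranged: A R^(2/3) = nQ / (1.486·√S) = 0.016 × 34.9 / (1.486 × √0.00025) = 23.77.
Try y = 4.43 ft: A R^(2/3) = 27.44 — over.
Try y = 3 ft: A R^(2/3) = 16.46 — short.
Try y = 3.87 ft: A R^(2/3) = 23.76 — ≈ 23.77.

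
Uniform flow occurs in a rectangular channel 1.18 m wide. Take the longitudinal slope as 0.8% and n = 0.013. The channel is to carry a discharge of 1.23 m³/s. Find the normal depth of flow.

Manning's equation rearranged: A R^(2/3) = nQ / (1·√S) = 0.013 × 1.23 / (√0.008) = 0.1788.
Trying y = 0.324 m: A R^(2/3) = 0.1347 — too small.
Trying y = 0.472 m: A R^(2/3) = 0.2282 — too large.
Trying y = 0.396 m: A R^(2/3) = 0.1789 — ≈ 0.1788.

y_n = 0.396 m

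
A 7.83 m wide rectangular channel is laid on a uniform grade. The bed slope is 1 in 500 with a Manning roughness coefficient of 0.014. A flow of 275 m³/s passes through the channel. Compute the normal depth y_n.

y_n = 6.15 m

Manning's equation rearranged: A R^(2/3) = nQ / (1·√S) = 0.014 × 275 / (√0.002) = 86.09.
At y = 7.43 m: A R^(2/3) = 109 — too large.
At y = 4.58 m: A R^(2/3) = 59.01 — too small.
At y = 6.15 m: A R^(2/3) = 86.13 — close enough.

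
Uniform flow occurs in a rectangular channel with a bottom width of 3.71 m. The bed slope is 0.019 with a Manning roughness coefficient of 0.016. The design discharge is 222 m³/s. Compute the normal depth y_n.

Manning's equation rearranged: A R^(2/3) = nQ / (1·√S) = 0.016 × 222 / (√0.019) = 25.77.
Trying y = 6.6 m: A R^(2/3) = 31.34 — too large.
Trying y = 4.93 m: A R^(2/3) = 22.32 — too small.
Trying y = 5.57 m: A R^(2/3) = 25.76 — matches.

y_n = 5.57 m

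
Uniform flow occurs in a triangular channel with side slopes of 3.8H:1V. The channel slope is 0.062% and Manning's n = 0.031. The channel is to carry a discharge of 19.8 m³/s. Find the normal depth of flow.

y_n = 2.42 m

Manning's equation rearranged: A R^(2/3) = nQ / (1·√S) = 0.031 × 19.8 / (√0.00062) = 24.65.
At y = 2.74 m: A R^(2/3) = 34.41 — over.
At y = 1.7 m: A R^(2/3) = 9.637 — short.
At y = 2.42 m: A R^(2/3) = 24.71 — close enough.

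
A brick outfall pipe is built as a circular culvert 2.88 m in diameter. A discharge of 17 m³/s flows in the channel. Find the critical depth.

y_c = 1.82 m

At critical depth, Q² T / (g A³) = 1, i.e. A³/T = Q²/g = 17²/9.81 = 29.46.
Try y = 2.07 m: A³/T = 48.61 — high.
Try y = 1.64 m: A³/T = 19.72 — low.
Try y = 1.82 m: A³/T = 29.4 — close enough.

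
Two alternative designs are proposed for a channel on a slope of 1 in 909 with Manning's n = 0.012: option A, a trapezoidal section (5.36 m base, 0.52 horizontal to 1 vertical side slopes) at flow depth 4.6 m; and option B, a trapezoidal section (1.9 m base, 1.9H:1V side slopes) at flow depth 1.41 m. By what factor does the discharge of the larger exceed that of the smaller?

Channel A: With bottom width b = 5.36 m and side slope z = 0.52: A = (b + zy)y = (5.36 + 0.52×4.6)×4.6 = 35.66 m²; P = b + 2y√(1+z²) = 5.36 + 2×4.6×1.127 = 15.73 m. Hydraulic radius R = A/P = 35.66/15.73 = 2.267 m. Q_A = (1/0.012)·35.66·2.267^(2/3)·√0.0011 = 170.1 m³/s.
Channel B: With bottom width b = 1.9 m and side slope z = 1.9: A = (b + zy)y = (1.9 + 1.9×1.41)×1.41 = 6.456 m²; P = b + 2y√(1+z²) = 1.9 + 2×1.41×2.147 = 7.955 m. Hydraulic radius R = A/P = 6.456/7.955 = 0.8116 m. Q_B = (1/0.012)·6.456·0.8116^(2/3)·√0.0011 = 15.53 m³/s.
The larger discharge is 170.1 m³/s and the smaller is 15.53 m³/s; the ratio is 11.

11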